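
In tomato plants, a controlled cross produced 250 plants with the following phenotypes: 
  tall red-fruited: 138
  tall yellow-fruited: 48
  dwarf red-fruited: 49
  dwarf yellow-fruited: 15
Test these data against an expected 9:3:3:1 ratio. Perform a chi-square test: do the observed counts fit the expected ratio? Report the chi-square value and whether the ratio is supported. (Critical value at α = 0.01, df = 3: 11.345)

Total ratio parts = 16. Expected numbers out of 250:
  tall red-fruited: 250 × 9/16 = 140.625
  tall yellow-fruited: 250 × 3/16 = 46.875
  dwarf red-fruited: 250 × 3/16 = 46.875
  dwarf yellow-fruited: 250 × 1/16 = 15.625
χ² = Σ (O − E)² / E
  tall red-fruited: (138 − 140.625)² / 140.625 = 0.0490
  tall yellow-fruited: (48 − 46.875)² / 46.875 = 0.0270
  dwarf red-fruited: (49 − 46.875)² / 46.875 = 0.0963
  dwarf yellow-fruited: (15 − 15.625)² / 15.625 = 0.0250
χ² = 0.0490 + 0.0270 + 0.0963 + 0.0250 = 0.1973 ≈ 0.197
Degrees of freedom = 4 − 1 = 3; critical value at α = 0.01 is 11.345.
Since 0.197 < 11.345, we fail to reject the null hypothesis — the data are consistent with the 9:3:3:1 ratio.

0.197; consistent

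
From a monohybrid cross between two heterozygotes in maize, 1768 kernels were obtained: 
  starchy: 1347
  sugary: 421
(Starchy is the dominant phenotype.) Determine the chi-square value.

For a monohybrid cross between heterozygotes with complete dominance, the expected phenotypic ratio is 3:1.
Under the 3:1 hypothesis (Σ ratio = 4, N = 1768):
  starchy: 1768 × 3/4 = 1326
  sugary: 1768 × 1/4 = 442
χ² = Σ (O − E)² / E
  starchy: (1347 − 1326)² / 1326 = 0.3326
  sugary: (421 − 442)² / 442 = 0.9977
χ² = 0.3326 + 0.9977 = 1.3303 ≈ 1.330

1.330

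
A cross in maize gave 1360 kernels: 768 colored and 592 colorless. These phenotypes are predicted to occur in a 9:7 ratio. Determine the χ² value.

0.027

Expected counts for N = 1360 under a 9:7 ratio (total parts = 16):
  colored: 1360 × 9/16 = 765
  colorless: 1360 × 7/16 = 595
χ² = Σ (O − E)² / E
  colored: (768 − 765)² / 765 = 0.0118
  colorless: (592 − 595)² / 595 = 0.0151
χ² = 0.0118 + 0.0151 = 0.0269 ≈ 0.027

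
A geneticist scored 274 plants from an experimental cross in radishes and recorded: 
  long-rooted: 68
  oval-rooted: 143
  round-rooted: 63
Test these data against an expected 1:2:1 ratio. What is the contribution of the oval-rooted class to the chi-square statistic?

0.263

Total ratio parts = 4. Expected numbers out of 274:
  long-rooted: 274 × 1/4 = 68.5
  oval-rooted: 274 × 2/4 = 137
  round-rooted: 274 × 1/4 = 68.5
Contribution of oval-rooted: (143 − 137)² / 137 = 0.2628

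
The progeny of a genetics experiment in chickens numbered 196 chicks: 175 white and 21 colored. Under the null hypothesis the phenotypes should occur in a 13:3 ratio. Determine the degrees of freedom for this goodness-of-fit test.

1

A goodness-of-fit test with 2 phenotype classes has df = 2 − 1 = 1.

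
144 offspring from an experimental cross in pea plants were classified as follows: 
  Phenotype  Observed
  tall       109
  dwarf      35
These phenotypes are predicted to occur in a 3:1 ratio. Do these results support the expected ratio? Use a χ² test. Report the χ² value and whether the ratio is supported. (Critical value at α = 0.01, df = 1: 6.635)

Expected counts for N = 144 under a 3:1 ratio (total parts = 4):
  tall: 144 × 3/4 = 108
  dwarf: 144 × 1/4 = 36
χ² = Σ (O − E)² / E
  tall: (109 − 108)² / 108 = 0.0093
  dwarf: (35 − 36)² / 36 = 0.0278
χ² = 0.0093 + 0.0278 = 0.0371 ≈ 0.037
Degrees of freedom = 2 − 1 = 1; critical value at α = 0.01 is 6.635.
Since 0.037 < 6.635, we fail to reject the null hypothesis — the data are consistent with the 3:1 ratio.

0.037; consistent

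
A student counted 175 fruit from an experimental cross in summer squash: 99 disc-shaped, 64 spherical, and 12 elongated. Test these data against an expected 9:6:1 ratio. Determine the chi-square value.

Total ratio parts = 16. Expected numbers out of 175:
  disc-shaped: 175 × 9/16 = 98.4375
  spherical: 175 × 6/16 = 65.625
  elongated: 175 × 1/16 = 10.9375
χ² = Σ (O − E)² / E
  disc-shaped: (99 − 98.4375)² / 98.4375 = 0.0032
  spherical: (64 − 65.625)² / 65.625 = 0.0402
  elongated: (12 − 10.9375)² / 10.9375 = 0.1032
χ² = 0.0032 + 0.0402 + 0.1032 = 0.1466 ≈ 0.147

0.147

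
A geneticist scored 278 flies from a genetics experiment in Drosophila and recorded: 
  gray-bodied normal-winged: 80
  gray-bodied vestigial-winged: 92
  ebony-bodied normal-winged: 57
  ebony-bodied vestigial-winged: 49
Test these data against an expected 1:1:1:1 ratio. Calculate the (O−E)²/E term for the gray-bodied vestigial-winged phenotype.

Expected counts for N = 278 under a 1:1:1:1 ratio (total parts = 4):
  gray-bodied normal-winged: 278 × 1/4 = 69.5
  gray-bodied vestigial-winged: 278 × 1/4 = 69.5
  ebony-bodied normal-winged: 278 × 1/4 = 69.5
  ebony-bodied vestigial-winged: 278 × 1/4 = 69.5
Contribution of gray-bodied vestigial-winged: (92 − 69.5)² / 69.5 = 7.2842

7.284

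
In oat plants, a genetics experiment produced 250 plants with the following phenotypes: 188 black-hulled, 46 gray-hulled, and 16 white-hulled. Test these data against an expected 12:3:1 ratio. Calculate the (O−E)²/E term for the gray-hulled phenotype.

0.016

Total ratio parts = 16. Expected numbers out of 250:
  black-hulled: 250 × 12/16 = 187.5
  gray-hulled: 250 × 3/16 = 46.875
  white-hulled: 250 × 1/16 = 15.625
Contribution of gray-hulled: (46 − 46.875)² / 46.875 = 0.0163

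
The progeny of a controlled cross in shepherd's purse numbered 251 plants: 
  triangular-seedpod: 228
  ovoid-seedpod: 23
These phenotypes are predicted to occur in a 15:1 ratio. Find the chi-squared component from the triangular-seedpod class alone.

Expected counts for N = 251 under a 15:1 ratio (total parts = 16):
  triangular-seedpod: 251 × 15/16 = 235.3125
  ovoid-seedpod: 251 × 1/16 = 15.6875
Contribution of triangular-seedpod: (228 − 235.3125)² / 235.3125 = 0.2272

0.227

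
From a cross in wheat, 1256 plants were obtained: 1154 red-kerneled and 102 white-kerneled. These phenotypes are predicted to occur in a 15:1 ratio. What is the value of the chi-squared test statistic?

7.504

Under the 15:1 hypothesis (Σ ratio = 16, N = 1256):
  red-kerneled: 1256 × 15/16 = 1177.5
  white-kerneled: 1256 × 1/16 = 78.5
χ² = Σ (O − E)² / E
  red-kerneled: (1154 − 1177.5)² / 1177.5 = 0.4690
  white-kerneled: (102 − 78.5)² / 78.5 = 7.0350
χ² = 0.4690 + 7.0350 = 7.504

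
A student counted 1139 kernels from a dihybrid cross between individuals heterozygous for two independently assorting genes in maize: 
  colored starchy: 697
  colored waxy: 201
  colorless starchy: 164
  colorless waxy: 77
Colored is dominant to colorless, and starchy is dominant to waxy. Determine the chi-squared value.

A dihybrid F₂ with independent assortment and complete dominance at both loci gives a 9:3:3:1 phenotypic ratio.
Under the 9:3:3:1 hypothesis (Σ ratio = 16, N = 1139):
  colored starchy: 1139 × 9/16 = 640.6875
  colored waxy: 1139 × 3/16 = 213.5625
  colorless starchy: 1139 × 3/16 = 213.5625
  colorless waxy: 1139 × 1/16 = 71.1875
χ² = Σ (O − E)² / E
  colored starchy: (697 − 640.6875)² / 640.6875 = 4.9495
  colored waxy: (201 − 213.5625)² / 213.5625 = 0.7390
  colorless starchy: (164 − 213.5625)² / 213.5625 = 11.5022
  colorless waxy: (77 − 71.1875)² / 71.1875 = 0.4746
χ² = 4.9495 + 0.7390 + 11.5022 + 0.4746 = 17.6653 ≈ 17.665

17.665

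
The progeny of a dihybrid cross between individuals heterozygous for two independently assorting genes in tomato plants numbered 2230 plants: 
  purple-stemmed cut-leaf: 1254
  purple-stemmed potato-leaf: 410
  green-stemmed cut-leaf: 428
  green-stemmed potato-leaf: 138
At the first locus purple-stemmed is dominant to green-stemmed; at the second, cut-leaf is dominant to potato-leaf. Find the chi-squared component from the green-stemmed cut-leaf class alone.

A dihybrid F₂ with independent assortment and complete dominance at both loci gives a 9:3:3:1 phenotypic ratio.
Total ratio parts = 16. Expected numbers out of 2230:
  purple-stemmed cut-leaf: 2230 × 9/16 = 1254.375
  purple-stemmed potato-leaf: 2230 × 3/16 = 418.125
  green-stemmed cut-leaf: 2230 × 3/16 = 418.125
  green-stemmed potato-leaf: 2230 × 1/16 = 139.375
Contribution of green-stemmed cut-leaf: (428 − 418.125)² / 418.125 = 0.2332

0.233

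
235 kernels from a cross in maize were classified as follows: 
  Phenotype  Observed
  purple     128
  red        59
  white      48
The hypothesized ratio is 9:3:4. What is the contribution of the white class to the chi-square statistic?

1.967

Expected counts for N = 235 under a 9:3:4 ratio (total parts = 16):
  purple: 235 × 9/16 = 132.1875
  red: 235 × 3/16 = 44.0625
  white: 235 × 4/16 = 58.75
Contribution of white: (48 − 58.75)² / 58.75 = 1.9670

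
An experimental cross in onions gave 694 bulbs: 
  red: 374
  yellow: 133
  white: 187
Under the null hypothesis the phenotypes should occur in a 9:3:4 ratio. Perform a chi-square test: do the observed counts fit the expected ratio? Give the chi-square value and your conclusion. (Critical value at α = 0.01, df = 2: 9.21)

Under the 9:3:4 hypothesis (Σ ratio = 16, N = 694):
  red: 694 × 9/16 = 390.375
  yellow: 694 × 3/16 = 130.125
  white: 694 × 4/16 = 173.5
χ² = Σ (O − E)² / E
  red: (374 − 390.375)² / 390.375 = 0.6869
  yellow: (133 − 130.125)² / 130.125 = 0.0635
  white: (187 − 173.5)² / 173.5 = 1.0504
χ² = 0.6869 + 0.0635 + 1.0504 = 1.8008 ≈ 1.801
Degrees of freedom = 3 − 1 = 2; critical value at α = 0.01 is 9.21.
Since 1.801 < 9.21, we fail to reject the null hypothesis — the data are consistent with the 9:3:4 ratio.

1.801; consistent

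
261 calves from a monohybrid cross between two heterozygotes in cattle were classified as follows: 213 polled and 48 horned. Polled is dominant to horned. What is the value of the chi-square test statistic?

6.080

For a monohybrid cross between heterozygotes with complete dominance, the expected phenotypic ratio is 3:1.
Under the 3:1 hypothesis (Σ ratio = 4, N = 261):
  polled: 261 × 3/4 = 195.75
  horned: 261 × 1/4 = 65.25
χ² = Σ (O − E)² / E
  polled: (213 − 195.75)² / 195.75 = 1.5201
  horned: (48 − 65.25)² / 65.25 = 4.5603
χ² = 1.5201 + 4.5603 = 6.0804 ≈ 6.080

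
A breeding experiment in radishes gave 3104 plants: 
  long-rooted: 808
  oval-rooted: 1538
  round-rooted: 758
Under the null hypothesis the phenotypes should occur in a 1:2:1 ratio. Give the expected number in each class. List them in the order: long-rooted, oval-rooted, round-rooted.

Expected counts for N = 3104 under a 1:2:1 ratio (total parts = 4):
  long-rooted: 3104 × 1/4 = 776
  oval-rooted: 3104 × 2/4 = 1552
  round-rooted: 3104 × 1/4 = 776

776, 1552, 776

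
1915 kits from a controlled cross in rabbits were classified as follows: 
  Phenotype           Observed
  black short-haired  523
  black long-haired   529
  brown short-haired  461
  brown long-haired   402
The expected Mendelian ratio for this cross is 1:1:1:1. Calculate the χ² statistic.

The 1:1:1:1 ratio has 4 parts, so with N = 1915 the expected counts are:
  black short-haired: 1915 × 1/4 = 478.75
  black long-haired: 1915 × 1/4 = 478.75
  brown short-haired: 1915 × 1/4 = 478.75
  brown long-haired: 1915 × 1/4 = 478.75
χ² = Σ (O − E)² / E
  black short-haired: (523 − 478.75)² / 478.75 = 4.0899
  black long-haired: (529 − 478.75)² / 478.75 = 5.2743
  brown short-haired: (461 − 478.75)² / 478.75 = 0.6581
  brown long-haired: (402 − 478.75)² / 478.75 = 12.3040
χ² = 4.0899 + 5.2743 + 0.6581 + 12.3040 = 22.3263 ≈ 22.326

22.326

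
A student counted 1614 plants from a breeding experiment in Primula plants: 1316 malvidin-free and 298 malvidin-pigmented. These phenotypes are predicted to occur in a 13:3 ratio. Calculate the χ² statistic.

Under the 13:3 hypothesis (Σ ratio = 16, N = 1614):
  malvidin-free: 1614 × 13/16 = 1311.375
  malvidin-pigmented: 1614 × 3/16 = 302.625
χ² = Σ (O − E)² / E
  malvidin-free: (1316 − 1311.375)² / 1311.375 = 0.0163
  malvidin-pigmented: (298 − 302.625)² / 302.625 = 0.0707
χ² = 0.0163 + 0.0707 = 0.087

0.087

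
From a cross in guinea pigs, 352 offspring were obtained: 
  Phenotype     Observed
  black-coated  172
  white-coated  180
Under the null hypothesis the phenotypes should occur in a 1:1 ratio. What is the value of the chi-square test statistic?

Total ratio parts = 2. Expected numbers out of 352:
  black-coated: 352 × 1/2 = 176
  white-coated: 352 × 1/2 = 176
χ² = Σ (O − E)² / E
  black-coated: (172 − 176)² / 176 = 0.0909
  white-coated: (180 − 176)² / 176 = 0.0909
χ² = 0.0909 + 0.0909 = 0.1818 ≈ 0.182

0.182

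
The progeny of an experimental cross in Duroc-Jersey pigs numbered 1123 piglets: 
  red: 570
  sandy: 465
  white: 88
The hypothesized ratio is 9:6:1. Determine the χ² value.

The 9:6:1 ratio has 16 parts, so with N = 1123 the expected counts are:
  red: 1123 × 9/16 = 631.6875
  sandy: 1123 × 6/16 = 421.125
  white: 1123 × 1/16 = 70.1875
χ² = Σ (O − E)² / E
  red: (570 − 631.6875)² / 631.6875 = 6.0241
  sandy: (465 − 421.125)² / 421.125 = 4.5711
  white: (88 − 70.1875)² / 70.1875 = 4.5205
χ² = 6.0241 + 4.5711 + 4.5205 = 15.1157 ≈ 15.116

15.116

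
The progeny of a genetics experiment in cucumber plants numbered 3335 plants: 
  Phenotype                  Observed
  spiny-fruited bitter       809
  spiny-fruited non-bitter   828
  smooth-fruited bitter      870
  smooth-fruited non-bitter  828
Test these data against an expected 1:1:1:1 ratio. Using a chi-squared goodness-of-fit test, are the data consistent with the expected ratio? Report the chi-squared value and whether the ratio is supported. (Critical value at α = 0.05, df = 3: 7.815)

2.390; consistent

Under the 1:1:1:1 hypothesis (Σ ratio = 4, N = 3335):
  spiny-fruited bitter: 3335 × 1/4 = 833.75
  spiny-fruited non-bitter: 3335 × 1/4 = 833.75
  smooth-fruited bitter: 3335 × 1/4 = 833.75
  smooth-fruited non-bitter: 3335 × 1/4 = 833.75
χ² = Σ (O − E)² / E
  spiny-fruited bitter: (809 − 833.75)² / 833.75 = 0.7347
  spiny-fruited non-bitter: (828 − 833.75)² / 833.75 = 0.0397
  smooth-fruited bitter: (870 − 833.75)² / 833.75 = 1.5761
  smooth-fruited non-bitter: (828 − 833.75)² / 833.75 = 0.0397
χ² = 0.7347 + 0.0397 + 1.5761 + 0.0397 = 2.3902 ≈ 2.390
Degrees of freedom = 4 − 1 = 3; critical value at α = 0.05 is 7.815.
Since 2.390 < 7.815, we fail to reject the null hypothesis — the data are consistent with the 1:1:1:1 ratio.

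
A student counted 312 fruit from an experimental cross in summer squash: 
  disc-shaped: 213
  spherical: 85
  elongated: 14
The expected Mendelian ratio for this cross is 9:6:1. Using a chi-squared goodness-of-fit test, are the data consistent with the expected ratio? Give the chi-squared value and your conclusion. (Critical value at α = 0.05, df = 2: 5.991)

18.316; not consistent

The 9:6:1 ratio has 16 parts, so with N = 312 the expected counts are:
  disc-shaped: 312 × 9/16 = 175.5
  spherical: 312 × 6/16 = 117
  elongated: 312 × 1/16 = 19.5
χ² = Σ (O − E)² / E
  disc-shaped: (213 − 175.5)² / 175.5 = 8.0128
  spherical: (85 − 117)² / 117 = 8.7521
  elongated: (14 − 19.5)² / 19.5 = 1.5513
χ² = 8.0128 + 8.7521 + 1.5513 = 18.3162 ≈ 18.316
Degrees of freedom = 3 − 1 = 2; critical value at α = 0.05 is 5.991.
Since 18.316 > 5.991, we reject the null hypothesis — the data do not fit the 9:6:1 ratio.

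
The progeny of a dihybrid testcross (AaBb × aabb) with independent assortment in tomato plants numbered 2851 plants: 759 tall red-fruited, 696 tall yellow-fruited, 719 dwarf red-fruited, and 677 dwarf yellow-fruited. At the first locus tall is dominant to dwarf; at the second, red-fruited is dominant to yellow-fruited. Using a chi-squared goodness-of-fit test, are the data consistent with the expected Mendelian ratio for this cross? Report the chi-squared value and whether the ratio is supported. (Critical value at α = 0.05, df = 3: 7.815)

A dihybrid testcross with independent assortment gives a 1:1:1:1 ratio.
Total ratio parts = 4. Expected numbers out of 2851:
  tall red-fruited: 2851 × 1/4 = 712.75
  tall yellow-fruited: 2851 × 1/4 = 712.75
  dwarf red-fruited: 2851 × 1/4 = 712.75
  dwarf yellow-fruited: 2851 × 1/4 = 712.75
χ² = Σ (O − E)² / E
  tall red-fruited: (759 − 712.75)² / 712.75 = 3.0011
  tall yellow-fruited: (696 − 712.75)² / 712.75 = 0.3936
  dwarf red-fruited: (719 − 712.75)² / 712.75 = 0.0548
  dwarf yellow-fruited: (677 − 712.75)² / 712.75 = 1.7931
χ² = 3.0011 + 0.3936 + 0.0548 + 1.7931 = 5.2426 ≈ 5.243
Degrees of freedom = 4 − 1 = 3; critical value at α = 0.05 is 7.815.
Since 5.243 < 7.815, we fail to reject the null hypothesis — the data are consistent with the 1:1:1:1 ratio.

5.243; consistent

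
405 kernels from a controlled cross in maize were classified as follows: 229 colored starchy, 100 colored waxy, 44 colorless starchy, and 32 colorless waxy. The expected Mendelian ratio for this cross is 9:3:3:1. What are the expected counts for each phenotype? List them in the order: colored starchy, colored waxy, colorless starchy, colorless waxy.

Total ratio parts = 16. Expected numbers out of 405:
  colored starchy: 405 × 9/16 = 227.8125
  colored waxy: 405 × 3/16 = 75.9375
  colorless starchy: 405 × 3/16 = 75.9375
  colorless waxy: 405 × 1/16 = 25.3125

227.8125, 75.9375, 75.9375, 25.3125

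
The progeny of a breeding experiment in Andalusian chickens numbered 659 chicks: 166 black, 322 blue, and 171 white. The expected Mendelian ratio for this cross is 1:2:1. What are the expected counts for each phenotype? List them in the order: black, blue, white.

Expected counts for N = 659 under a 1:2:1 ratio (total parts = 4):
  black: 659 × 1/4 = 164.75
  blue: 659 × 2/4 = 329.5
  white: 659 × 1/4 = 164.75

164.75, 329.5, 164.75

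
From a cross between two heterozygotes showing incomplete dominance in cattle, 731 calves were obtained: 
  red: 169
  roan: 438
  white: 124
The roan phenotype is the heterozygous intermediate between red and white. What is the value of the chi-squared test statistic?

With incomplete dominance, a heterozygote × heterozygote cross gives a 1:2:1 phenotypic ratio.
Expected counts for N = 731 under a 1:2:1 ratio (total parts = 4):
  red: 731 × 1/4 = 182.75
  roan: 731 × 2/4 = 365.5
  white: 731 × 1/4 = 182.75
χ² = Σ (O − E)² / E
  red: (169 − 182.75)² / 182.75 = 1.0345
  roan: (438 − 365.5)² / 365.5 = 14.3810
  white: (124 − 182.75)² / 182.75 = 18.8868
χ² = 1.0345 + 14.3810 + 18.8868 = 34.3023 ≈ 34.302

34.302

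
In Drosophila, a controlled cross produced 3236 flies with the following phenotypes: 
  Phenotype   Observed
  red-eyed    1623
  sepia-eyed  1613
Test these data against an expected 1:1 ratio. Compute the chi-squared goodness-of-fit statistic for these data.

Under the 1:1 hypothesis (Σ ratio = 2, N = 3236):
  red-eyed: 3236 × 1/2 = 1618
  sepia-eyed: 3236 × 1/2 = 1618
χ² = Σ (O − E)² / E
  red-eyed: (1623 − 1618)² / 1618 = 0.0155
  sepia-eyed: (1613 − 1618)² / 1618 = 0.0155
χ² = 0.0155 + 0.0155 = 0.031

0.031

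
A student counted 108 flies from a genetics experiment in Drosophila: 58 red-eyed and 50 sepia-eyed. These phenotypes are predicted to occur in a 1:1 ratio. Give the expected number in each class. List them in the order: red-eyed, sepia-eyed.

Under the 1:1 hypothesis (Σ ratio = 2, N = 108):
  red-eyed: 108 × 1/2 = 54
  sepia-eyed: 108 × 1/2 = 54

54, 54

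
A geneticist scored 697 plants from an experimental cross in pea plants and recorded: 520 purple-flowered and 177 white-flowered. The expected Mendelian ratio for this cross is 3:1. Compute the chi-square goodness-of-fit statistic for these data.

The 3:1 ratio has 4 parts, so with N = 697 the expected counts are:
  purple-flowered: 697 × 3/4 = 522.75
  white-flowered: 697 × 1/4 = 174.25
χ² = Σ (O − E)² / E
  purple-flowered: (520 − 522.75)² / 522.75 = 0.0145
  white-flowered: (177 − 174.25)² / 174.25 = 0.0434
χ² = 0.0145 + 0.0434 = 0.0579 ≈ 0.058

0.058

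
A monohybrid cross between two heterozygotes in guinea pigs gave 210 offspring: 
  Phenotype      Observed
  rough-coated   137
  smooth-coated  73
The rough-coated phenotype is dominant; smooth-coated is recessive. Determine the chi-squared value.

10.673

For a monohybrid cross between heterozygotes with complete dominance, the expected phenotypic ratio is 3:1.
Total ratio parts = 4. Expected numbers out of 210:
  rough-coated: 210 × 3/4 = 157.5
  smooth-coated: 210 × 1/4 = 52.5
χ² = Σ (O − E)² / E
  rough-coated: (137 − 157.5)² / 157.5 = 2.6683
  smooth-coated: (73 − 52.5)² / 52.5 = 8.0048
χ² = 2.6683 + 8.0048 = 10.6731 ≈ 10.673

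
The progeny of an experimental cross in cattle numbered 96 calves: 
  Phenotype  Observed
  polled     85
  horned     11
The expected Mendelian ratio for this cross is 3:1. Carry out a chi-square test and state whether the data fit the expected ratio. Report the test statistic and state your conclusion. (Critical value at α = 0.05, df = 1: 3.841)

9.389; not consistent

Under the 3:1 hypothesis (Σ ratio = 4, N = 96):
  polled: 96 × 3/4 = 72
  horned: 96 × 1/4 = 24
χ² = Σ (O − E)² / E
  polled: (85 − 72)² / 72 = 2.3472
  horned: (11 − 24)² / 24 = 7.0417
χ² = 2.3472 + 7.0417 = 9.3889 ≈ 9.389
Degrees of freedom = 2 − 1 = 1; critical value at α = 0.05 is 3.841.
Since 9.389 > 3.841, we reject the null hypothesis — the data do not fit the 3:1 ratio.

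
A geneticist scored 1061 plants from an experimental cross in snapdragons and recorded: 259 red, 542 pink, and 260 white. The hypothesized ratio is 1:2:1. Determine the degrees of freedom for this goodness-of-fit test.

2

A goodness-of-fit test with 3 phenotype classes has df = 3 − 1 = 2.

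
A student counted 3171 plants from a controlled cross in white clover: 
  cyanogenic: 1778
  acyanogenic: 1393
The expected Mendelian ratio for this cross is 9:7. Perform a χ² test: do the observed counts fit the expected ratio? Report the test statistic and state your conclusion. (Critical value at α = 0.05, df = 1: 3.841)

0.041; consistent

Expected counts for N = 3171 under a 9:7 ratio (total parts = 16):
  cyanogenic: 3171 × 9/16 = 1783.6875
  acyanogenic: 3171 × 7/16 = 1387.3125
χ² = Σ (O − E)² / E
  cyanogenic: (1778 − 1783.6875)² / 1783.6875 = 0.0181
  acyanogenic: (1393 − 1387.3125)² / 1387.3125 = 0.0233
χ² = 0.0181 + 0.0233 = 0.0414 ≈ 0.041
Degrees of freedom = 2 − 1 = 1; critical value at α = 0.05 is 3.841.
Since 0.041 < 3.841, we fail to reject the null hypothesis — the data are consistent with the 9:7 ratio.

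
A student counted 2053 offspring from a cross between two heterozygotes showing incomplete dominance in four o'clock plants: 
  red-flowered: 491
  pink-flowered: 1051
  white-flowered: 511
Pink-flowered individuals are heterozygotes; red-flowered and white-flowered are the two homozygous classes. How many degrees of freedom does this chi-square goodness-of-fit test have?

2

With incomplete dominance, a heterozygote × heterozygote cross gives a 1:2:1 phenotypic ratio.
A goodness-of-fit test with 3 phenotype classes has df = 3 − 1 = 2.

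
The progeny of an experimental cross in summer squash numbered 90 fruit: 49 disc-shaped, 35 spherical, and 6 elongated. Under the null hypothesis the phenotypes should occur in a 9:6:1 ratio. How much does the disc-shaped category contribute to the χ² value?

0.052

Total ratio parts = 16. Expected numbers out of 90:
  disc-shaped: 90 × 9/16 = 50.625
  spherical: 90 × 6/16 = 33.75
  elongated: 90 × 1/16 = 5.625
Contribution of disc-shaped: (49 − 50.625)² / 50.625 = 0.0522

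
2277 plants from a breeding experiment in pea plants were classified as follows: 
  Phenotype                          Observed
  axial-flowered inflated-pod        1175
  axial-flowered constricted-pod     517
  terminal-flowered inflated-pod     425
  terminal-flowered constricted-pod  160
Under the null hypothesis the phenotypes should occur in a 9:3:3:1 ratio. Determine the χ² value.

29.947

Under the 9:3:3:1 hypothesis (Σ ratio = 16, N = 2277):
  axial-flowered inflated-pod: 2277 × 9/16 = 1280.8125
  axial-flowered constricted-pod: 2277 × 3/16 = 426.9375
  terminal-flowered inflated-pod: 2277 × 3/16 = 426.9375
  terminal-flowered constricted-pod: 2277 × 1/16 = 142.3125
χ² = Σ (O − E)² / E
  axial-flowered inflated-pod: (1175 − 1280.8125)² / 1280.8125 = 8.7415
  axial-flowered constricted-pod: (517 − 426.9375)² / 426.9375 = 18.9987
  terminal-flowered inflated-pod: (425 − 426.9375)² / 426.9375 = 0.0088
  terminal-flowered constricted-pod: (160 − 142.3125)² / 142.3125 = 2.1983
χ² = 8.7415 + 18.9987 + 0.0088 + 2.1983 = 29.9473 ≈ 29.947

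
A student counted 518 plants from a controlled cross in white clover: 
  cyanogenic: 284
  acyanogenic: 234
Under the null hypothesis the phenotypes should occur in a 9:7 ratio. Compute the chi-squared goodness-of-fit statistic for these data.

0.427

Expected counts for N = 518 under a 9:7 ratio (total parts = 16):
  cyanogenic: 518 × 9/16 = 291.375
  acyanogenic: 518 × 7/16 = 226.625
χ² = Σ (O − E)² / E
  cyanogenic: (284 − 291.375)² / 291.375 = 0.1867
  acyanogenic: (234 − 226.625)² / 226.625 = 0.2400
χ² = 0.1867 + 0.2400 = 0.4267 ≈ 0.427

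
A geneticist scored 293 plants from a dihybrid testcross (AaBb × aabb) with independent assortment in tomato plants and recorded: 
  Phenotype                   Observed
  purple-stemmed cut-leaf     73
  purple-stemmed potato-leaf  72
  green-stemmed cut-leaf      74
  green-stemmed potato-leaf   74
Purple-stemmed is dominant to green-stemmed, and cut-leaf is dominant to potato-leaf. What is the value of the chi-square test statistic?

0.038

A dihybrid testcross with independent assortment gives a 1:1:1:1 ratio.
Total ratio parts = 4. Expected numbers out of 293:
  purple-stemmed cut-leaf: 293 × 1/4 = 73.25
  purple-stemmed potato-leaf: 293 × 1/4 = 73.25
  green-stemmed cut-leaf: 293 × 1/4 = 73.25
  green-stemmed potato-leaf: 293 × 1/4 = 73.25
χ² = Σ (O − E)² / E
  purple-stemmed cut-leaf: (73 − 73.25)² / 73.25 = 0.0009
  purple-stemmed potato-leaf: (72 − 73.25)² / 73.25 = 0.0213
  green-stemmed cut-leaf: (74 − 73.25)² / 73.25 = 0.0077
  green-stemmed potato-leaf: (74 − 73.25)² / 73.25 = 0.0077
χ² = 0.0009 + 0.0213 + 0.0077 + 0.0077 = 0.0376 ≈ 0.038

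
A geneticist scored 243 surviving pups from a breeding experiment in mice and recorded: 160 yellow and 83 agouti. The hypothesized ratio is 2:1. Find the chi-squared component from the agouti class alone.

0.049

Total ratio parts = 3. Expected numbers out of 243:
  yellow: 243 × 2/3 = 162
  agouti: 243 × 1/3 = 81
Contribution of agouti: (83 − 81)² / 81 = 0.0494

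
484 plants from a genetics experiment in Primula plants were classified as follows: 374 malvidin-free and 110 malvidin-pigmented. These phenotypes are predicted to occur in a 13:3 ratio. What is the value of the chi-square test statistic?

5.026

Total ratio parts = 16. Expected numbers out of 484:
  malvidin-free: 484 × 13/16 = 393.25
  malvidin-pigmented: 484 × 3/16 = 90.75
χ² = Σ (O − E)² / E
  malvidin-free: (374 − 393.25)² / 393.25 = 0.9423
  malvidin-pigmented: (110 − 90.75)² / 90.75 = 4.0833
χ² = 0.9423 + 4.0833 = 5.0256 ≈ 5.026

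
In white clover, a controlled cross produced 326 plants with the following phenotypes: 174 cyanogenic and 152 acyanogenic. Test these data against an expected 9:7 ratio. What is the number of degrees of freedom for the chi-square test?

1

A goodness-of-fit test with 2 phenotype classes has df = 2 − 1 = 1.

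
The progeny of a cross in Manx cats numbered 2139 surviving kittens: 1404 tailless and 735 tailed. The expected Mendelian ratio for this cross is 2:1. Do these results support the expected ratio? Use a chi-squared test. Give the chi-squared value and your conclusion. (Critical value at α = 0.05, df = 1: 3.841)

Expected counts for N = 2139 under a 2:1 ratio (total parts = 3):
  tailless: 2139 × 2/3 = 1426
  tailed: 2139 × 1/3 = 713
χ² = Σ (O − E)² / E
  tailless: (1404 − 1426)² / 1426 = 0.3394
  tailed: (735 − 713)² / 713 = 0.6788
χ² = 0.3394 + 0.6788 = 1.0182 ≈ 1.018
Degrees of freedom = 2 − 1 = 1; critical value at α = 0.05 is 3.841.
Since 1.018 < 3.841, we fail to reject the null hypothesis — the data are consistent with the 2:1 ratio.

1.018; consistent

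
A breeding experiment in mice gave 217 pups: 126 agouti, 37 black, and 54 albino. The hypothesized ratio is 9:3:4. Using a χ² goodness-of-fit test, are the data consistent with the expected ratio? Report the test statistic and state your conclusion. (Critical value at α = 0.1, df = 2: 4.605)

0.462; consistent

Expected counts for N = 217 under a 9:3:4 ratio (total parts = 16):
  agouti: 217 × 9/16 = 122.0625
  black: 217 × 3/16 = 40.6875
  albino: 217 × 4/16 = 54.25
χ² = Σ (O − E)² / E
  agouti: (126 − 122.0625)² / 122.0625 = 0.1270
  black: (37 − 40.6875)² / 40.6875 = 0.3342
  albino: (54 − 54.25)² / 54.25 = 0.0012
χ² = 0.1270 + 0.3342 + 0.0012 = 0.4624 ≈ 0.462
Degrees of freedom = 3 − 1 = 2; critical value at α = 0.1 is 4.605.
Since 0.462 < 4.605, we fail to reject the null hypothesis — the data are consistent with the 9:3:4 ratio.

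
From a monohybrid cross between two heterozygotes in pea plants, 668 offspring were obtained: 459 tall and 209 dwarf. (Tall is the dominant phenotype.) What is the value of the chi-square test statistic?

For a monohybrid cross between heterozygotes with complete dominance, the expected phenotypic ratio is 3:1.
Total ratio parts = 4. Expected numbers out of 668:
  tall: 668 × 3/4 = 501
  dwarf: 668 × 1/4 = 167
χ² = Σ (O − E)² / E
  tall: (459 − 501)² / 501 = 3.5210
  dwarf: (209 − 167)² / 167 = 10.5629
χ² = 3.5210 + 10.5629 = 14.0839 ≈ 14.084

14.084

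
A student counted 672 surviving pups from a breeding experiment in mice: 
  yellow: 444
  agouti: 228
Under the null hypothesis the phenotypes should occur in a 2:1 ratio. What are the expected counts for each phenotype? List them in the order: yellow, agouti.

448, 224

Expected counts for N = 672 under a 2:1 ratio (total parts = 3):
  yellow: 672 × 2/3 = 448
  agouti: 672 × 1/3 = 224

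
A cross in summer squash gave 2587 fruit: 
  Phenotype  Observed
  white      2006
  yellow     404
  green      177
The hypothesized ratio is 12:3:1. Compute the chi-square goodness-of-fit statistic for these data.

17.225

Under the 12:3:1 hypothesis (Σ ratio = 16, N = 2587):
  white: 2587 × 12/16 = 1940.25
  yellow: 2587 × 3/16 = 485.0625
  green: 2587 × 1/16 = 161.6875
χ² = Σ (O − E)² / E
  white: (2006 − 1940.25)² / 1940.25 = 2.2281
  yellow: (404 − 485.0625)² / 485.0625 = 13.5470
  green: (177 − 161.6875)² / 161.6875 = 1.4502
χ² = 2.2281 + 13.5470 + 1.4502 = 17.2253 ≈ 17.225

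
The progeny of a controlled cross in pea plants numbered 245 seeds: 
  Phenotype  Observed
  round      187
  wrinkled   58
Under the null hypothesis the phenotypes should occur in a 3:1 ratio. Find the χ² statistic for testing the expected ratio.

0.230

Under the 3:1 hypothesis (Σ ratio = 4, N = 245):
  round: 245 × 3/4 = 183.75
  wrinkled: 245 × 1/4 = 61.25
χ² = Σ (O − E)² / E
  round: (187 − 183.75)² / 183.75 = 0.0575
  wrinkled: (58 − 61.25)² / 61.25 = 0.1724
χ² = 0.0575 + 0.1724 = 0.2299 ≈ 0.230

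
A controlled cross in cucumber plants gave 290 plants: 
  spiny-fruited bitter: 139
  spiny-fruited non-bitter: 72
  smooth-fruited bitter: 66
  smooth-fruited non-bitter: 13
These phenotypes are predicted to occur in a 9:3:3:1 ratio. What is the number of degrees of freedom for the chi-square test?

3

A goodness-of-fit test with 4 phenotype classes has df = 4 − 1 = 3.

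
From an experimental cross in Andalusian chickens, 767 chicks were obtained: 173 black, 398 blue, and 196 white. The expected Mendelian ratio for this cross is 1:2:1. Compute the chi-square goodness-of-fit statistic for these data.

2.476

Total ratio parts = 4. Expected numbers out of 767:
  black: 767 × 1/4 = 191.75
  blue: 767 × 2/4 = 383.5
  white: 767 × 1/4 = 191.75
χ² = Σ (O − E)² / E
  black: (173 − 191.75)² / 191.75 = 1.8334
  blue: (398 − 383.5)² / 383.5 = 0.5482
  white: (196 − 191.75)² / 191.75 = 0.0942
χ² = 1.8334 + 0.5482 + 0.0942 = 2.4758 ≈ 2.476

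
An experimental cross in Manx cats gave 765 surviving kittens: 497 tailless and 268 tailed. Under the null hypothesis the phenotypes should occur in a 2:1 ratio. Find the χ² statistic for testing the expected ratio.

Under the 2:1 hypothesis (Σ ratio = 3, N = 765):
  tailless: 765 × 2/3 = 510
  tailed: 765 × 1/3 = 255
χ² = Σ (O − E)² / E
  tailless: (497 − 510)² / 510 = 0.3314
  tailed: (268 − 255)² / 255 = 0.6627
χ² = 0.3314 + 0.6627 = 0.9941 ≈ 0.994

0.994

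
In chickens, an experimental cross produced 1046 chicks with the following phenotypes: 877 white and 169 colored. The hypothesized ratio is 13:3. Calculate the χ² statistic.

4.617

The 13:3 ratio has 16 parts, so with N = 1046 the expected counts are:
  white: 1046 × 13/16 = 849.875
  colored: 1046 × 3/16 = 196.125
χ² = Σ (O − E)² / E
  white: (877 − 849.875)² / 849.875 = 0.8657
  colored: (169 − 196.125)² / 196.125 = 3.7515
χ² = 0.8657 + 3.7515 = 4.6172 ≈ 4.617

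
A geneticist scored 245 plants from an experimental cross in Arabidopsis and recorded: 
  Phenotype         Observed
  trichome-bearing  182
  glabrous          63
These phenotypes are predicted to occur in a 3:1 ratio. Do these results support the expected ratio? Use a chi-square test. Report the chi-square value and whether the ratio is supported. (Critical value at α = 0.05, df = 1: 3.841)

0.067; consistent

Under the 3:1 hypothesis (Σ ratio = 4, N = 245):
  trichome-bearing: 245 × 3/4 = 183.75
  glabrous: 245 × 1/4 = 61.25
χ² = Σ (O − E)² / E
  trichome-bearing: (182 − 183.75)² / 183.75 = 0.0167
  glabrous: (63 − 61.25)² / 61.25 = 0.0500
χ² = 0.0167 + 0.0500 = 0.0667 ≈ 0.067
Degrees of freedom = 2 − 1 = 1; critical value at α = 0.05 is 3.841.
Since 0.067 < 3.841, we fail to reject the null hypothesis — the data are consistent with the 3:1 ratio.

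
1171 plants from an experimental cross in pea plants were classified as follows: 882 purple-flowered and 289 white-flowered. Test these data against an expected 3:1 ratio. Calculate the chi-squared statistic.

Total ratio parts = 4. Expected numbers out of 1171:
  purple-flowered: 1171 × 3/4 = 878.25
  white-flowered: 1171 × 1/4 = 292.75
χ² = Σ (O − E)² / E
  purple-flowered: (882 − 878.25)² / 878.25 = 0.0160
  white-flowered: (289 − 292.75)² / 292.75 = 0.0480
χ² = 0.0160 + 0.0480 = 0.064

0.064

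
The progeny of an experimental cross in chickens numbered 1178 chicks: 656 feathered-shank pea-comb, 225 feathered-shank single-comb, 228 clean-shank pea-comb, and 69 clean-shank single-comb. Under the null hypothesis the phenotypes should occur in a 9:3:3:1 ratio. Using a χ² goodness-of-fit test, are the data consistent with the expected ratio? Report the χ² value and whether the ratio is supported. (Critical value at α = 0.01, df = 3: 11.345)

0.664; consistent

The 9:3:3:1 ratio has 16 parts, so with N = 1178 the expected counts are:
  feathered-shank pea-comb: 1178 × 9/16 = 662.625
  feathered-shank single-comb: 1178 × 3/16 = 220.875
  clean-shank pea-comb: 1178 × 3/16 = 220.875
  clean-shank single-comb: 1178 × 1/16 = 73.625
χ² = Σ (O − E)² / E
  feathered-shank pea-comb: (656 − 662.625)² / 662.625 = 0.0662
  feathered-shank single-comb: (225 − 220.875)² / 220.875 = 0.0770
  clean-shank pea-comb: (228 − 220.875)² / 220.875 = 0.2298
  clean-shank single-comb: (69 − 73.625)² / 73.625 = 0.2905
χ² = 0.0662 + 0.0770 + 0.2298 + 0.2905 = 0.6635 ≈ 0.664
Degrees of freedom = 4 − 1 = 3; critical value at α = 0.01 is 11.345.
Since 0.664 < 11.345, we fail to reject the null hypothesis — the data are consistent with the 9:3:3:1 ratio.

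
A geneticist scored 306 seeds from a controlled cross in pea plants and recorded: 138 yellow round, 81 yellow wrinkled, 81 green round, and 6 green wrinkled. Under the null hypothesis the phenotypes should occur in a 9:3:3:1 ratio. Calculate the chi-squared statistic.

35.229

The 9:3:3:1 ratio has 16 parts, so with N = 306 the expected counts are:
  yellow round: 306 × 9/16 = 172.125
  yellow wrinkled: 306 × 3/16 = 57.375
  green round: 306 × 3/16 = 57.375
  green wrinkled: 306 × 1/16 = 19.125
χ² = Σ (O − E)² / E
  yellow round: (138 − 172.125)² / 172.125 = 6.7655
  yellow wrinkled: (81 − 57.375)² / 57.375 = 9.7279
  green round: (81 − 57.375)² / 57.375 = 9.7279
  green wrinkled: (6 − 19.125)² / 19.125 = 9.0074
χ² = 6.7655 + 9.7279 + 9.7279 + 9.0074 = 35.2287 ≈ 35.229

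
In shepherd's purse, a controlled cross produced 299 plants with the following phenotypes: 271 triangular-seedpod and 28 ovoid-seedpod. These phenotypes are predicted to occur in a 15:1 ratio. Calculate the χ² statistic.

4.950

The 15:1 ratio has 16 parts, so with N = 299 the expected counts are:
  triangular-seedpod: 299 × 15/16 = 280.3125
  ovoid-seedpod: 299 × 1/16 = 18.6875
χ² = Σ (O − E)² / E
  triangular-seedpod: (271 − 280.3125)² / 280.3125 = 0.3094
  ovoid-seedpod: (28 − 18.6875)² / 18.6875 = 4.6407
χ² = 0.3094 + 4.6407 = 4.9501 ≈ 4.950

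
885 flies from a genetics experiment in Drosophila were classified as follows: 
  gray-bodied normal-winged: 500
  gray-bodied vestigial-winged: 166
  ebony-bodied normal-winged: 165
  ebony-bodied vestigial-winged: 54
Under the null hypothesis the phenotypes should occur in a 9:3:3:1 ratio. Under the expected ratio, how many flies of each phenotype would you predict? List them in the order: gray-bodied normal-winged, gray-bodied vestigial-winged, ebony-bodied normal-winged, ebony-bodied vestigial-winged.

497.8125, 165.9375, 165.9375, 55.3125

Total ratio parts = 16. Expected numbers out of 885:
  gray-bodied normal-winged: 885 × 9/16 = 497.8125
  gray-bodied vestigial-winged: 885 × 3/16 = 165.9375
  ebony-bodied normal-winged: 885 × 3/16 = 165.9375
  ebony-bodied vestigial-winged: 885 × 1/16 = 55.3125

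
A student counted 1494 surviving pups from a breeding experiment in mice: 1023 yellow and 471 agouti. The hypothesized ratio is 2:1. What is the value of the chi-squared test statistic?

2.196

The 2:1 ratio has 3 parts, so with N = 1494 the expected counts are:
  yellow: 1494 × 2/3 = 996
  agouti: 1494 × 1/3 = 498
χ² = Σ (O − E)² / E
  yellow: (1023 − 996)² / 996 = 0.7319
  agouti: (471 − 498)² / 498 = 1.4639
χ² = 0.7319 + 1.4639 = 2.1958 ≈ 2.196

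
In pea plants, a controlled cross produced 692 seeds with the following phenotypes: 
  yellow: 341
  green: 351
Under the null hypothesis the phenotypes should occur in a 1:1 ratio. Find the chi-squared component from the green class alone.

0.072

Total ratio parts = 2. Expected numbers out of 692:
  yellow: 692 × 1/2 = 346
  green: 692 × 1/2 = 346
Contribution of green: (351 − 346)² / 346 = 0.0723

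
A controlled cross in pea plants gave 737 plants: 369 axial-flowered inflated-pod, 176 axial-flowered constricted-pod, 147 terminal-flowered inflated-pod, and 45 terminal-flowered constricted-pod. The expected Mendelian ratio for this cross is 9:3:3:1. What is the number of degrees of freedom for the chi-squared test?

A goodness-of-fit test with 4 phenotype classes has df = 4 − 1 = 3.

3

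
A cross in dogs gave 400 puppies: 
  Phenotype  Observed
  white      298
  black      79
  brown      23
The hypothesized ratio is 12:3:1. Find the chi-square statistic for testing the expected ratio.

Expected counts for N = 400 under a 12:3:1 ratio (total parts = 16):
  white: 400 × 12/16 = 300
  black: 400 × 3/16 = 75
  brown: 400 × 1/16 = 25
χ² = Σ (O − E)² / E
  white: (298 − 300)² / 300 = 0.0133
  black: (79 − 75)² / 75 = 0.2133
  brown: (23 − 25)² / 25 = 0.1600
χ² = 0.0133 + 0.2133 + 0.1600 = 0.3866 ≈ 0.387

0.387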